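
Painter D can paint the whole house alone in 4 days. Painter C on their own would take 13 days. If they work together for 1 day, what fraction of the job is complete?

Combined rate: 1/4 + 1/13 = (13 + 4)/52 = 17/52 per day.
In 1 day they complete 1·17/52 = 17/52 of the job.

17/52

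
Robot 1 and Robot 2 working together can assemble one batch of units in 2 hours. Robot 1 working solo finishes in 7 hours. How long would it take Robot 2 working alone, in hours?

Combined rate is 1/2 per hour.
Known contribution: 1/7 per hour.
So Robot 2's rate is 1/2 − 1/7 = 5/14, meaning 14/5 hours alone.

14/5 hours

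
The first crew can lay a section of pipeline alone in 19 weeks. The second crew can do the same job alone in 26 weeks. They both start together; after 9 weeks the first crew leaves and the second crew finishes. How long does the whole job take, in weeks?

In the first 9 weeks the combined rate is 45/494, so 405/494 of the job is done, leaving 89/494.
After the first crew leaves the rate is 1/26 per week; the remaining 89/494 takes 89/19 weeks.
Total = 9 + 89/19 = 260/19 weeks.

260/19 weeks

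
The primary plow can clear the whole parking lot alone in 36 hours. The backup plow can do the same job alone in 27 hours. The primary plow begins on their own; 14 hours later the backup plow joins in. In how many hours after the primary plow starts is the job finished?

In the first 14 hours the primary plow alone does 14/36 = 7/18 of the job, leaving 11/18.
Once everyone is working, combined rate: 1/36 + 1/27 = (3 + 4)/108 = 7/108 per hour.
Remaining 11/18 at 7/108 per hour takes 66/7 hours.
Total from the start = 14 + 66/7 = 164/7 hours.

164/7 hours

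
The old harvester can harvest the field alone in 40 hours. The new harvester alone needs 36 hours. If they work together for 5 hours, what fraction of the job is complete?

19/72

Combined rate: 1/40 + 1/36 = (9 + 10)/360 = 19/360 per hour.
In 5 hours they complete 5·19/360 = 19/72 of the job.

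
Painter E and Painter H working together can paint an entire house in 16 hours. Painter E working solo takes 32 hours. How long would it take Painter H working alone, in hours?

Combined rate is 1/16 per hour.
Known contribution: 1/32 per hour.
So Painter H's rate is 1/16 − 1/32 = 1/32, meaning 32 hours alone.

32 hours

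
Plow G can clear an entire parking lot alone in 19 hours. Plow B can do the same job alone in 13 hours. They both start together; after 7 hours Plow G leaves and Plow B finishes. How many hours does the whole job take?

In the first 7 hours the combined rate is 32/247, so 224/247 of the job is done, leaving 23/247.
After Plow G leaves the rate is 1/13 per hour; the remaining 23/247 takes 23/19 hours.
Total = 7 + 23/19 = 156/19 hours.

156/19 hours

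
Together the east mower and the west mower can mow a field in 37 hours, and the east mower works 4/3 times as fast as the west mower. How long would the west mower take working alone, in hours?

259/3 hours

Let the west mower's rate be r; then the east mower's rate is (4/3)r, so together (4/3 + 1)r = (7/3)r = 1/37.
Thus r = 3/259 per hour.
The west mower alone: 259/3 hours; the east mower alone: 259/4 hours.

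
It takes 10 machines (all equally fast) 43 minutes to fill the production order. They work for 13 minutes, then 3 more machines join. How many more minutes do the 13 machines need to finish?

300/13 minutes

One machine does 1/430 of the job per minute.
After 13 minutes with 10 machines, 13/43 is done (30/43 left).
With 13 machines the rate is 13/430, so the rest takes 30/43 ÷ 13/430 = 300/13 minutes.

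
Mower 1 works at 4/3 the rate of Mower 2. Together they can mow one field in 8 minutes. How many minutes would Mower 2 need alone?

Let Mower 2's rate be r; then Mower 1's rate is (4/3)r, so together (4/3 + 1)r = (7/3)r = 1/8.
Thus r = 3/56 per minute.
Mower 2 alone: 56/3 minutes; Mower 1 alone: 14 minutes.

56/3 minutes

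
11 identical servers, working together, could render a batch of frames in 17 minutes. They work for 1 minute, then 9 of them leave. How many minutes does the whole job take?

89 minutes

One server does 1/187 of the job per minute.
After 1 minute with 11 servers, 1/17 is done (16/17 left).
With 2 servers the rate is 2/187, so the rest takes 16/17 ÷ 2/187 = 88 minutes.
Total = 1 + 88 = 89 minutes.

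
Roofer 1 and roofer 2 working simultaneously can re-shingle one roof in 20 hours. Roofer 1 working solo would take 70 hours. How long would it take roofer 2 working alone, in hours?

Combined rate is 1/20 per hour.
Known contribution: 1/70 per hour.
So roofer 2's rate is 1/20 − 1/70 = 1/28, meaning 28 hours alone.

28 hours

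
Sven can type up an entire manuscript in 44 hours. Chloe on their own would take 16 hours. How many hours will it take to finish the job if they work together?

176/15 hours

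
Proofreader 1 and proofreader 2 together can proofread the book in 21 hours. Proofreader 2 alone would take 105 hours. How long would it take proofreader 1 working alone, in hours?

105/4 hours

Combined rate is 1/21 per hour.
Known contribution: 1/105 per hour.
So proofreader 1's rate is 1/21 − 1/105 = 4/105, meaning 105/4 hours alone.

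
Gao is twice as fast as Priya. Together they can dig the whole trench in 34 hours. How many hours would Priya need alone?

102 hours

Let Priya's rate be r; then Gao's rate is 2r, so together (2 + 1)r = 3r = 1/34.
Thus r = 1/102 per hour.
Priya alone: 102 hours; Gao alone: 51 hours.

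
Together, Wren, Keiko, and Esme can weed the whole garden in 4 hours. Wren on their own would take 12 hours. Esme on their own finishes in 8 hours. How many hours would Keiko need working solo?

24 hours

Combined rate is 1/4 per hour.
Known contribution: 1/12 + 1/8 = (2 + 3)/24 = 5/24 per hour.
So Keiko's rate is 1/4 − 5/24 = 1/24, meaning 24 hours alone.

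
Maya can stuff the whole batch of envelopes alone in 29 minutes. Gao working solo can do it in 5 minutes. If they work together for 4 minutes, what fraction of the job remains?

9/145

Combined rate: 1/29 + 1/5 = (5 + 29)/145 = 34/145 per minute.
In 4 minutes they complete 4·34/145 = 136/145 of the job.
So 9/145 remains.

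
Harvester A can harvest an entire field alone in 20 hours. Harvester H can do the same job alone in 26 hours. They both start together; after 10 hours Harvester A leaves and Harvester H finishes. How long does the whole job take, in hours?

In the first 10 hours the combined rate is 23/260, so 23/26 of the job is done, leaving 3/26.
After Harvester A leaves the rate is 1/26 per hour; the remaining 3/26 takes 3 hours.
Total = 10 + 3 = 13 hours.

13 hours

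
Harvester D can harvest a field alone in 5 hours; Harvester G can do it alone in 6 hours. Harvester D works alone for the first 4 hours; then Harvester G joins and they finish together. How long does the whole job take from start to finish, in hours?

50/11 hours

In 4 hours Harvester D does 4/5 of the job, leaving 1/5.
Harvester D and Harvester G together work at 11/30 per hour, so finishing takes 1/5 ÷ 11/30 = 6/11 hours.
Total time = 4 + 6/11 = 50/11 hours.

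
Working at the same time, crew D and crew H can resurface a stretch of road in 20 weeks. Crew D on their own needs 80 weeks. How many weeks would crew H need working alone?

Combined rate is 1/20 per week.
Known contribution: 1/80 per week.
So crew H's rate is 1/20 − 1/80 = 3/80, meaning 80/3 weeks alone.

80/3 weeks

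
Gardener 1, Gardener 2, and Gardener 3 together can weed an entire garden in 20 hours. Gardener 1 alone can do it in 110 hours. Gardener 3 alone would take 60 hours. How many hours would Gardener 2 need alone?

165/4 hours

Combined rate is 1/20 per hour.
Known contribution: 1/110 + 1/60 = (6 + 11)/660 = 17/660 per hour.
So Gardener 2's rate is 1/20 − 17/660 = 4/165, meaning 165/4 hours alone.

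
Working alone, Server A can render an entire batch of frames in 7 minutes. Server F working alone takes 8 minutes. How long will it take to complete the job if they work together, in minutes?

56/15 minutes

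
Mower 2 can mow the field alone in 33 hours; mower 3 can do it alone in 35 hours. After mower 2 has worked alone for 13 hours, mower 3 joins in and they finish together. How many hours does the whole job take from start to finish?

396/17 hours

In 13 hours mower 2 does 13/33 of the job, leaving 20/33.
Mower 2 and mower 3 together work at 68/1155 per hour, so finishing takes 20/33 ÷ 68/1155 = 175/17 hours.
Total time = 13 + 175/17 = 396/17 hours.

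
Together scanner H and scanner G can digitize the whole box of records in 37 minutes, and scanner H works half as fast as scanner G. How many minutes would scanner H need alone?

111 minutes

Let scanner G's rate be r; then scanner H's rate is (1/2)r, so together (1/2 + 1)r = (3/2)r = 1/37.
Thus r = 2/111 per minute.
Scanner G alone: 111/2 minutes; scanner H alone: 111 minutes.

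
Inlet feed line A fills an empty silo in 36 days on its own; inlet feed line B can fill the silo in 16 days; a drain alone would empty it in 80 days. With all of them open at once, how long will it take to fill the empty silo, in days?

Net rate = 1/36 + 1/16 − 1/80 = (20 + 45 − 9)/720 = 56/720 = 7/90 per day.
Filling time = 1 ÷ (7/90) = 90/7 days.

90/7 days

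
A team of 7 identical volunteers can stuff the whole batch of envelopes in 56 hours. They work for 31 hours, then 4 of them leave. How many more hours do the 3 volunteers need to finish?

One volunteer does 1/392 of the job per hour.
After 31 hours with 7 volunteers, 31/56 is done (25/56 left).
With 3 volunteers the rate is 3/392, so the rest takes 25/56 ÷ 3/392 = 175/3 hours.

175/3 hours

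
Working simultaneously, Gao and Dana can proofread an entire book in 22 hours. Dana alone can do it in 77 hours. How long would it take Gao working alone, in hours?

154/5 hours

Combined rate is 1/22 per hour.
Known contribution: 1/77 per hour.
So Gao's rate is 1/22 − 1/77 = 5/154, meaning 154/5 hours alone.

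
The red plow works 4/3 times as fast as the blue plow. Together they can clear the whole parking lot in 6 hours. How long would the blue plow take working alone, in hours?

Let the blue plow's rate be r; then the red plow's rate is (4/3)r, so together (4/3 + 1)r = (7/3)r = 1/6.
Thus r = 1/14 per hour.
The blue plow alone: 14 hours; the red plow alone: 21/2 hours.

14 hours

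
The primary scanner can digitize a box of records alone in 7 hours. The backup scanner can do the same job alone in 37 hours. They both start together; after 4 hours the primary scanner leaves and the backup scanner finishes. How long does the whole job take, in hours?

In the first 4 hours the combined rate is 44/259, so 176/259 of the job is done, leaving 83/259.
After the primary scanner leaves the rate is 1/37 per hour; the remaining 83/259 takes 83/7 hours.
Total = 4 + 83/7 = 111/7 hours.

111/7 hours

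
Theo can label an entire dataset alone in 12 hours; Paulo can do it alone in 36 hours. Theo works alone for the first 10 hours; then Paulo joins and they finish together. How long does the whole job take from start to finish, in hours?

In 10 hours Theo does 10/12 = 5/6 of the job, leaving 1/6.
Theo and Paulo together work at 1/9 per hour, so finishing takes 1/6 ÷ 1/9 = 3/2 hours.
Total time = 10 + 3/2 = 23/2 hours.

23/2 hours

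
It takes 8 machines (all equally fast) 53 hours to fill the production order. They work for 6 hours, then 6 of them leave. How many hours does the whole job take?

194 hours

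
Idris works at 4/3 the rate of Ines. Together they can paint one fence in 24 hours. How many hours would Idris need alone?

Let Ines's rate be r; then Idris's rate is (4/3)r, so together (4/3 + 1)r = (7/3)r = 1/24.
Thus r = 1/56 per hour.
Ines alone: 56 hours; Idris alone: 42 hours.

42 hours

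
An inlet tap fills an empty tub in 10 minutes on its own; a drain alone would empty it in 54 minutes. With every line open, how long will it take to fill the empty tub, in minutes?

135/11 minutes

Net rate = 1/10 − 1/54 = (27 − 5)/270 = 22/270 = 11/135 per minute.
Filling time = 1 ÷ (11/135) = 135/11 minutes.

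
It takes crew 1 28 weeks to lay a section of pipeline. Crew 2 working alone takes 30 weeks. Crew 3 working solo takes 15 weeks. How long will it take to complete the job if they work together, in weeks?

Combined rate: 1/28 + 1/30 + 1/15 = (15 + 14 + 28)/420 = 57/420 = 19/140 per week.
Time = 1 ÷ (19/140) = 140/19 weeks.

140/19 weeks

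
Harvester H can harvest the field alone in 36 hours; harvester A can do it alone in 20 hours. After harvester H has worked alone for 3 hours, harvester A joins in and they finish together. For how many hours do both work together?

165/14 hours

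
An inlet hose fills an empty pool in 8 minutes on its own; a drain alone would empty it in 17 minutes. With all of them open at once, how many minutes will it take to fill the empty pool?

Net rate = 1/8 − 1/17 = (17 − 8)/136 = 9/136 per minute.
Filling time = 1 ÷ (9/136) = 136/9 minutes.

136/9 minutes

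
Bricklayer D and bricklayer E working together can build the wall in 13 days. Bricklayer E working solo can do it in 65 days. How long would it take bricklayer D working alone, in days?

Combined rate is 1/13 per day.
Known contribution: 1/65 per day.
So bricklayer D's rate is 1/13 − 1/65 = 4/65, meaning 65/4 days alone.

65/4 days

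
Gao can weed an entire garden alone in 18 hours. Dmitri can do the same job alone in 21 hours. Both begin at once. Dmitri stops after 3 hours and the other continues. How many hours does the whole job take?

In the first 3 hours the combined rate is 13/126, so 13/42 of the job is done, leaving 29/42.
After Dmitri leaves the rate is 1/18 per hour; the remaining 29/42 takes 87/7 hours.
Total = 3 + 87/7 = 108/7 hours.

108/7 hours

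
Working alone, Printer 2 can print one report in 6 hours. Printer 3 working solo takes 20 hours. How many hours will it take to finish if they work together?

With two workers the combined time is the product over the sum: 6·20/(6+20) = 120/26 = 60/13 hours.

60/13 hours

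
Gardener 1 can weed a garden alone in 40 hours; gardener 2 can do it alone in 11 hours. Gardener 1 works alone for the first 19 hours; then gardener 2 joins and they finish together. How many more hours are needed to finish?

77/17 hours

In 19 hours gardener 1 does 19/40 of the job, leaving 21/40.
Gardener 1 and gardener 2 together work at 51/440 per hour, so finishing takes 21/40 ÷ 51/440 = 77/17 hours.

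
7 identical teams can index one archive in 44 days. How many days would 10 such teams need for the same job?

Total work is 7·44 = 308 team-days.
With 10 teams: 308/10 = 154/5 days.

154/5 days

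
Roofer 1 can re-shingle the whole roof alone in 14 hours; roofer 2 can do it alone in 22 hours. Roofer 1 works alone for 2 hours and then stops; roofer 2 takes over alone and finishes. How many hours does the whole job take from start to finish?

146/7 hours

In 2 hours roofer 1 does 2/14 = 1/7 of the job, leaving 6/7.
Roofer 2 works at 1/22 per hour, so finishing takes 6/7 ÷ 1/22 = 132/7 hours.
Total time = 2 + 132/7 = 146/7 hours.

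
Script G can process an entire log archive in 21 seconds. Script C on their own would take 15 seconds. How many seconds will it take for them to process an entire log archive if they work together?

35/4 seconds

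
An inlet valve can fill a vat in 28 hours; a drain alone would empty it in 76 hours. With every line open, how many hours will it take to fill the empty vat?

Net rate = 1/28 − 1/76 = (19 − 7)/532 = 12/532 = 3/133 per hour.
Filling time = 1 ÷ (3/133) = 133/3 hours.

133/3 hours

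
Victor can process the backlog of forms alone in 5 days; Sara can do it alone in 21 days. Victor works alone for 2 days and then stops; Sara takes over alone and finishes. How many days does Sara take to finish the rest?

In 2 days Victor does 2/5 of the job, leaving 3/5.
Sara works at 1/21 per day, so finishing takes 3/5 ÷ 1/21 = 63/5 days.

63/5 days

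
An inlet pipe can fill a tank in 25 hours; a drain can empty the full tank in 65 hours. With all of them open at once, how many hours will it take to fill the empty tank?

325/8 hours

Net rate = 1/25 − 1/65 = (13 − 5)/325 = 8/325 per hour.
Filling time = 1 ÷ (8/325) = 325/8 hours.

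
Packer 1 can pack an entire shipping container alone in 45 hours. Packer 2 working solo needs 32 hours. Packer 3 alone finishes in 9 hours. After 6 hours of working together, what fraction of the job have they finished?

79/80

Combined rate: 1/45 + 1/32 + 1/9 = (32 + 45 + 160)/1440 = 237/1440 = 79/480 per hour.
In 6 hours they complete 6·79/480 = 79/80 of the job.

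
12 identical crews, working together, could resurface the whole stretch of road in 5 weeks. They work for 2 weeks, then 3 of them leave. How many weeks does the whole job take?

One crew does 1/60 of the job per week.
After 2 weeks with 12 crews, 2/5 is done (3/5 left).
With 9 crews the rate is 9/60 = 3/20, so the rest takes 3/5 ÷ 3/20 = 4 weeks.
Total = 2 + 4 = 6 weeks.

6 weeks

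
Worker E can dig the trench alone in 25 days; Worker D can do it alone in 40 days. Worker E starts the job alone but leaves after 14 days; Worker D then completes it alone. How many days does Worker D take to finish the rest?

In 14 days Worker E does 14/25 of the job, leaving 11/25.
Worker D works at 1/40 per day, so finishing takes 11/25 ÷ 1/40 = 88/5 days.

88/5 days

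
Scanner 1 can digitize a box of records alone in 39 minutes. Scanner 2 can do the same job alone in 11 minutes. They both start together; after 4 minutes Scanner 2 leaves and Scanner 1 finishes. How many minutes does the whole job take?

In the first 4 minutes the combined rate is 50/429, so 200/429 of the job is done, leaving 229/429.
After Scanner 2 leaves the rate is 1/39 per minute; the remaining 229/429 takes 229/11 minutes.
Total = 4 + 229/11 = 273/11 minutes.

273/11 minutes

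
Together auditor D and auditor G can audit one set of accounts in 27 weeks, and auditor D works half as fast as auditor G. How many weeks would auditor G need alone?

81/2 weeks

Let auditor G's rate be r; then auditor D's rate is (1/2)r, so together (1/2 + 1)r = (3/2)r = 1/27.
Thus r = 2/81 per week.
Auditor G alone: 81/2 weeks; auditor D alone: 81 weeks.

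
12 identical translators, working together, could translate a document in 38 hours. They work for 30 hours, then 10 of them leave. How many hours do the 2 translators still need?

One translator does 1/456 of the job per hour.
After 30 hours with 12 translators, 15/19 is done (4/19 left).
With 2 translators the rate is 2/456 = 1/228, so the rest takes 4/19 ÷ 1/228 = 48 hours.

48 hours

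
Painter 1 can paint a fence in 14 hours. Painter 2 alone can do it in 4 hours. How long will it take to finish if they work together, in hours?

With two workers the combined time is the product over the sum: 14·4/(14+4) = 56/18 = 28/9 hours.

28/9 hours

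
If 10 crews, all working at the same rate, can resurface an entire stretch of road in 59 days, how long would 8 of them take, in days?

Total work is 10·59 = 590 crew-days.
With 8 crews: 590/8 = 295/4 days.

295/4 days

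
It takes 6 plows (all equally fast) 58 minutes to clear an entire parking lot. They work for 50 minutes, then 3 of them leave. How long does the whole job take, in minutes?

One plow does 1/348 of the job per minute.
After 50 minutes with 6 plows, 25/29 is done (4/29 left).
With 3 plows the rate is 3/348 = 1/116, so the rest takes 4/29 ÷ 1/116 = 16 minutes.
Total = 50 + 16 = 66 minutes.

66 minutes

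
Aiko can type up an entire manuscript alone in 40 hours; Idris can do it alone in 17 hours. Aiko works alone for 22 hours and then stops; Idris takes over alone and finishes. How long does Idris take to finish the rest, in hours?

In 22 hours Aiko does 22/40 = 11/20 of the job, leaving 9/20.
Idris works at 1/17 per hour, so finishing takes 9/20 ÷ 1/17 = 153/20 hours.

153/20 hours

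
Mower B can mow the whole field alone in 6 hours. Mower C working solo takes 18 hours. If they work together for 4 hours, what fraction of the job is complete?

Combined rate: 1/6 + 1/18 = (3 + 1)/18 = 4/18 = 2/9 per hour.
In 4 hours they complete 4·2/9 = 8/9 of the job.

8/9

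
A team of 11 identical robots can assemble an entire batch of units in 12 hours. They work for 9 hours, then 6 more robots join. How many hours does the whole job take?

One robot does 1/132 of the job per hour.
After 9 hours with 11 robots, 3/4 is done (1/4 left).
With 17 robots the rate is 17/132, so the rest takes 1/4 ÷ 17/132 = 33/17 hours.
Total = 9 + 33/17 = 186/17 hours.

186/17 hours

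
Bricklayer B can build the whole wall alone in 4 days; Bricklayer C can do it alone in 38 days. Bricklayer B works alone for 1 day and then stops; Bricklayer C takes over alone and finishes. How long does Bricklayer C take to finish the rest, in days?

In 1 day Bricklayer B does 1/4 of the job, leaving 3/4.
Bricklayer C works at 1/38 per day, so finishing takes 3/4 ÷ 1/38 = 57/2 days.

57/2 days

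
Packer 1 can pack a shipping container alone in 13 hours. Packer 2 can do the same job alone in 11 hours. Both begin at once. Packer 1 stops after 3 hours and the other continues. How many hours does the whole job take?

110/13 hours

In the first 3 hours the combined rate is 24/143, so 72/143 of the job is done, leaving 71/143.
After packer 1 leaves the rate is 1/11 per hour; the remaining 71/143 takes 71/13 hours.
Total = 3 + 71/13 = 110/13 hours.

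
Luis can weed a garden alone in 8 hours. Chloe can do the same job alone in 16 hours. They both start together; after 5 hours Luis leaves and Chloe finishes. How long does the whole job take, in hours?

In the first 5 hours the combined rate is 3/16, so 15/16 of the job is done, leaving 1/16.
After Luis leaves the rate is 1/16 per hour; the remaining 1/16 takes 1 hour.
Total = 5 + 1 = 6 hours.

6 hours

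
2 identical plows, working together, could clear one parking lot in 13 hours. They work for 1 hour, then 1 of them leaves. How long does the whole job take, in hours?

25 hours

One plow does 1/26 of the job per hour.
After 1 hour with 2 plows, 1/13 is done (12/13 left).
With 1 plow the rate is 1/26, so the rest takes 12/13 ÷ 1/26 = 24 hours.
Total = 1 + 24 = 25 hours.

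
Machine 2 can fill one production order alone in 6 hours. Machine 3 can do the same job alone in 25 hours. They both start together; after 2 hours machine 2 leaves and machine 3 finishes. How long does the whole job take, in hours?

50/3 hours

In the first 2 hours the combined rate is 31/150, so 31/75 of the job is done, leaving 44/75.
After machine 2 leaves the rate is 1/25 per hour; the remaining 44/75 takes 44/3 hours.
Total = 2 + 44/3 = 50/3 hours.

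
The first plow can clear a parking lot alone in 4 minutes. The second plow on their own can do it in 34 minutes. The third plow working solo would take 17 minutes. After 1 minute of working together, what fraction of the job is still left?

45/68

Combined rate: 1/4 + 1/34 + 1/17 = (17 + 2 + 4)/68 = 23/68 per minute.
In 1 minute they complete 1·23/68 = 23/68 of the job.
So 45/68 remains.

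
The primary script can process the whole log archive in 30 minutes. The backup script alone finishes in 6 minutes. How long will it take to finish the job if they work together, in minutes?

5 minutes

Combined rate: 1/30 + 1/6 = (1 + 5)/30 = 6/30 = 1/5 per minute.
Time = 1 ÷ (1/5) = 5 minutes.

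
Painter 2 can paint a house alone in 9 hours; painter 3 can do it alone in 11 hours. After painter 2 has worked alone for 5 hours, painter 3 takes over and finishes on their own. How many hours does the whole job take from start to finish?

In 5 hours painter 2 does 5/9 of the job, leaving 4/9.
Painter 3 works at 1/11 per hour, so finishing takes 4/9 ÷ 1/11 = 44/9 hours.
Total time = 5 + 44/9 = 89/9 hours.

89/9 hours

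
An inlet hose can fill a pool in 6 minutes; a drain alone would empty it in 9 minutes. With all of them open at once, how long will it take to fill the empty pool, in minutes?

18 minutes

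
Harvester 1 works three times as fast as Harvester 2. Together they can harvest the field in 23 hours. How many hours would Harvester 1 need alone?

92/3 hours

Let Harvester 2's rate be r; then Harvester 1's rate is 3r, so together (3 + 1)r = 4r = 1/23.
Thus r = 1/92 per hour.
Harvester 2 alone: 92 hours; Harvester 1 alone: 92/3 hours.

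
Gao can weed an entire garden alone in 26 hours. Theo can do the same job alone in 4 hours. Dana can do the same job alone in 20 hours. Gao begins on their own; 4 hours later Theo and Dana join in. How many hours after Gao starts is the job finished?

13/2 hours

In the first 4 hours Gao alone does 4/26 = 2/13 of the job, leaving 11/13.
Once everyone is working, combined rate: 1/26 + 1/4 + 1/20 = (10 + 65 + 13)/260 = 88/260 = 22/65 per hour.
Remaining 11/13 at 22/65 per hour takes 5/2 hours.
Total from the start = 4 + 5/2 = 13/2 hours.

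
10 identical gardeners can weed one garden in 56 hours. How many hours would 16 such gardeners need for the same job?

Total work is 10·56 = 560 gardener-hours.
With 16 gardeners: 560/16 = 35 hours.

35 hours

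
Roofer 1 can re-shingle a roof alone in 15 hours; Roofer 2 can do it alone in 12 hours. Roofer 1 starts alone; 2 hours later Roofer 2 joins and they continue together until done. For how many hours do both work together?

52/9 hours

In 2 hours Roofer 1 does 2/15 of the job, leaving 13/15.
Roofer 1 and Roofer 2 together work at 3/20 per hour, so finishing takes 13/15 ÷ 3/20 = 52/9 hours.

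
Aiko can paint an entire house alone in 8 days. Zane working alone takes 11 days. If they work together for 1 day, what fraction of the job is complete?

19/88

Combined rate: 1/8 + 1/11 = (11 + 8)/88 = 19/88 per day.
In 1 day they complete 1·19/88 = 19/88 of the job.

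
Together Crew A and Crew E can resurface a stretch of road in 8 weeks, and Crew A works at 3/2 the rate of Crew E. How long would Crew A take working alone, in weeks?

40/3 weeks

Let Crew E's rate be r; then Crew A's rate is (3/2)r, so together (3/2 + 1)r = (5/2)r = 1/8.
Thus r = 1/20 per week.
Crew E alone: 20 weeks; Crew A alone: 40/3 weeks.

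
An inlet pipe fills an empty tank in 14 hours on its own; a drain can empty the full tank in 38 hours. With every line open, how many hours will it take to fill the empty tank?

Net rate = 1/14 − 1/38 = (19 − 7)/266 = 12/266 = 6/133 per hour.
Filling time = 1 ÷ (6/133) = 133/6 hours.

133/6 hours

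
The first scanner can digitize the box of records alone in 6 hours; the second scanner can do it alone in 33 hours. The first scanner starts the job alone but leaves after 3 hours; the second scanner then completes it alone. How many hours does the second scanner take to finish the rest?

33/2 hours

In 3 hours the first scanner does 3/6 = 1/2 of the job, leaving 1/2.
The second scanner works at 1/33 per hour, so finishing takes 1/2 ÷ 1/33 = 33/2 hours.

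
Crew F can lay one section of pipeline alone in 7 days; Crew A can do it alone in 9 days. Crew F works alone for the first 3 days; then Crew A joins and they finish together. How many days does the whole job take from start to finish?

21/4 days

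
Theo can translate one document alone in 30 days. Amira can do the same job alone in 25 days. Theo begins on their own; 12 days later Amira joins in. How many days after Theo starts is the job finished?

In the first 12 days Theo alone does 12/30 = 2/5 of the job, leaving 3/5.
Once everyone is working, combined rate: 1/30 + 1/25 = (5 + 6)/150 = 11/150 per day.
Remaining 3/5 at 11/150 per day takes 90/11 days.
Total from the start = 12 + 90/11 = 222/11 days.

222/11 days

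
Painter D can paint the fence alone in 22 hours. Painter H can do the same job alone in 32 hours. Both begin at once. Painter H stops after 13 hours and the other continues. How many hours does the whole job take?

209/16 hours

In the first 13 hours the combined rate is 27/352, so 351/352 of the job is done, leaving 1/352.
After Painter H leaves the rate is 1/22 per hour; the remaining 1/352 takes 1/16 hours.
Total = 13 + 1/16 = 209/16 hours.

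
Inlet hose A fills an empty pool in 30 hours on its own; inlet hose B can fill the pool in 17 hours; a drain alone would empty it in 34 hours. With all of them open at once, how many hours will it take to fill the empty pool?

Net rate = 1/30 + 1/17 − 1/34 = (17 + 30 − 15)/510 = 32/510 = 16/255 per hour.
Filling time = 1 ÷ (16/255) = 255/16 hours.

255/16 hours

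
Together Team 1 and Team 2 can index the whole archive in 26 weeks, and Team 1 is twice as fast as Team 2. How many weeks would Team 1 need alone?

Let Team 2's rate be r; then Team 1's rate is 2r, so together (2 + 1)r = 3r = 1/26.
Thus r = 1/78 per week.
Team 2 alone: 78 weeks; Team 1 alone: 39 weeks.

39 weeks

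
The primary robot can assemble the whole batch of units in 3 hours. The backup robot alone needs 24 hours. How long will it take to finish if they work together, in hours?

8/3 hours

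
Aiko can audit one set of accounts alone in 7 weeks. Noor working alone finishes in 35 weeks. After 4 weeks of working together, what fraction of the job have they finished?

Combined rate: 1/7 + 1/35 = (5 + 1)/35 = 6/35 per week.
In 4 weeks they complete 4·6/35 = 24/35 of the job.

24/35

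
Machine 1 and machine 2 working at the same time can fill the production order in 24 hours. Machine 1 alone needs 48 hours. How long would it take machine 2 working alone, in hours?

Combined rate is 1/24 per hour.
Known contribution: 1/48 per hour.
So machine 2's rate is 1/24 − 1/48 = 1/48, meaning 48 hours alone.

48 hours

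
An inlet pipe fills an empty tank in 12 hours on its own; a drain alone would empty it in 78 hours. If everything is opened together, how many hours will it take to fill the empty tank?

Net rate = 1/12 − 1/78 = (13 − 2)/156 = 11/156 per hour.
Filling time = 1 ÷ (11/156) = 156/11 hours.

156/11 hours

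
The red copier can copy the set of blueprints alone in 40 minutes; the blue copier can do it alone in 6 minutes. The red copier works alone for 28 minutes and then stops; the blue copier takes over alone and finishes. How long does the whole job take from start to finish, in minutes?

149/5 minutes

In 28 minutes the red copier does 28/40 = 7/10 of the job, leaving 3/10.
The blue copier works at 1/6 per minute, so finishing takes 3/10 ÷ 1/6 = 9/5 minutes.
Total time = 28 + 9/5 = 149/5 minutes.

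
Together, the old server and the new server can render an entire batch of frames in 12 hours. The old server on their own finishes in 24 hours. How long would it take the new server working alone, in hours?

Combined rate is 1/12 per hour.
Known contribution: 1/24 per hour.
So the new server's rate is 1/12 − 1/24 = 1/24, meaning 24 hours alone.

24 hours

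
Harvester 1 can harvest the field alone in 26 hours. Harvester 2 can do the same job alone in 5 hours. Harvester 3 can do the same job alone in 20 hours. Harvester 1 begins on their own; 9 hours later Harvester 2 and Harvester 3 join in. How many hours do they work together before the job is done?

34/15 hours

In the first 9 hours Harvester 1 alone does 9/26 of the job, leaving 17/26.
Once everyone is working, combined rate: 1/26 + 1/5 + 1/20 = (10 + 52 + 13)/260 = 75/260 = 15/52 per hour.
Remaining 17/26 at 15/52 per hour takes 34/15 hours.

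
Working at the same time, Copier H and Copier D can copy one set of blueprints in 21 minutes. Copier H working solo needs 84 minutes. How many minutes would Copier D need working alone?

Combined rate is 1/21 per minute.
Known contribution: 1/84 per minute.
So Copier D's rate is 1/21 − 1/84 = 1/28, meaning 28 minutes alone.

28 minutes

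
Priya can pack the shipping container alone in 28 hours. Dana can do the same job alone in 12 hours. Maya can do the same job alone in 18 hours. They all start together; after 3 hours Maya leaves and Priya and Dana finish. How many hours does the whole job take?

7 hours

In the first 3 hours the combined rate is 11/63, so 11/21 of the job is done, leaving 10/21.
After Maya leaves the rate is 5/42 per hour; the remaining 10/21 takes 4 hours.
Total = 3 + 4 = 7 hours.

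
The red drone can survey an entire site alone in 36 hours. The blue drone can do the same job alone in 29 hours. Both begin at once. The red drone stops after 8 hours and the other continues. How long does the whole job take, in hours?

In the first 8 hours the combined rate is 65/1044, so 130/261 of the job is done, leaving 131/261.
After the red drone leaves the rate is 1/29 per hour; the remaining 131/261 takes 131/9 hours.
Total = 8 + 131/9 = 203/9 hours.

203/9 hours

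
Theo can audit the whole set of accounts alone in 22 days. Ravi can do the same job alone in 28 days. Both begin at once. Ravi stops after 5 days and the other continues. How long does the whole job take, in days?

253/14 days

In the first 5 days the combined rate is 25/308, so 125/308 of the job is done, leaving 183/308.
After Ravi leaves the rate is 1/22 per day; the remaining 183/308 takes 183/14 days.
Total = 5 + 183/14 = 253/14 days.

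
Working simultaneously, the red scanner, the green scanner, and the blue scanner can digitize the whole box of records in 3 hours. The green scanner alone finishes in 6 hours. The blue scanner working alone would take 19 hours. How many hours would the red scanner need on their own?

114/13 hours

Combined rate is 1/3 per hour.
Known contribution: 1/6 + 1/19 = (19 + 6)/114 = 25/114 per hour.
So the red scanner's rate is 1/3 − 25/114 = 13/114, meaning 114/13 hours alone.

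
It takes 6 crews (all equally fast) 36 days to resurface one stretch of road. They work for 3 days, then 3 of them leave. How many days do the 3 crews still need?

One crew does 1/216 of the job per day.
After 3 days with 6 crews, 1/12 is done (11/12 left).
With 3 crews the rate is 3/216 = 1/72, so the rest takes 11/12 ÷ 1/72 = 66 days.

66 days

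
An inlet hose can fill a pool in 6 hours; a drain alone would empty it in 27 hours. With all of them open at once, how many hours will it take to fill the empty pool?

54/7 hours

Net rate = 1/6 − 1/27 = (9 − 2)/54 = 7/54 per hour.
Filling time = 1 ÷ (7/54) = 54/7 hours.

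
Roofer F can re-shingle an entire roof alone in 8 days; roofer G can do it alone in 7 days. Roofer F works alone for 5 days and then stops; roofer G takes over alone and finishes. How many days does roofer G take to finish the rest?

21/8 days

In 5 days roofer F does 5/8 of the job, leaving 3/8.
Roofer G works at 1/7 per day, so finishing takes 3/8 ÷ 1/7 = 21/8 days.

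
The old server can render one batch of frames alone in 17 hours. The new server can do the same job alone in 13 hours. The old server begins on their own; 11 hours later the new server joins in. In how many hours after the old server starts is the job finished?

68/5 hours

In the first 11 hours the old server alone does 11/17 of the job, leaving 6/17.
Once everyone is working, combined rate: 1/17 + 1/13 = (13 + 17)/221 = 30/221 per hour.
Remaining 6/17 at 30/221 per hour takes 13/5 hours.
Total from the start = 11 + 13/5 = 68/5 hours.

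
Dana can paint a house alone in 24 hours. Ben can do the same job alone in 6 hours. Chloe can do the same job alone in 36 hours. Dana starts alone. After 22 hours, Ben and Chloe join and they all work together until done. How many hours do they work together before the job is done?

In the first 22 hours Dana alone does 22/24 = 11/12 of the job, leaving 1/12.
Once everyone is working, combined rate: 1/24 + 1/6 + 1/36 = (3 + 12 + 2)/72 = 17/72 per hour.
Remaining 1/12 at 17/72 per hour takes 6/17 hours.

6/17 hours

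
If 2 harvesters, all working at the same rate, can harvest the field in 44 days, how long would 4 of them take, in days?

Total work is 2·44 = 88 harvester-days.
With 4 harvesters: 88/4 = 22 days.

22 days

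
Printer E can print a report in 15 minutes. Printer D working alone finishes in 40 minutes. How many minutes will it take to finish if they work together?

120/11 minutes

Combined rate: 1/15 + 1/40 = (8 + 3)/120 = 11/120 per minute.
Time = 1 ÷ (11/120) = 120/11 minutes.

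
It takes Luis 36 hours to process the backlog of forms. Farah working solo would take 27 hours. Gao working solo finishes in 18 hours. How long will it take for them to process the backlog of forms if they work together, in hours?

Combined rate: 1/36 + 1/27 + 1/18 = (3 + 4 + 6)/108 = 13/108 per hour.
Time = 1 ÷ (13/108) = 108/13 hours.

108/13 hours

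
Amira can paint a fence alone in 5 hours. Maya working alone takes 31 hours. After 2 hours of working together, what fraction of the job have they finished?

Combined rate: 1/5 + 1/31 = (31 + 5)/155 = 36/155 per hour.
In 2 hours they complete 2·36/155 = 72/155 of the job.

72/155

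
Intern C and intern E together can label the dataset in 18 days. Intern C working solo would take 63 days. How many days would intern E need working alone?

Combined rate is 1/18 per day.
Known contribution: 1/63 per day.
So intern E's rate is 1/18 − 1/63 = 5/126, meaning 126/5 days alone.

126/5 days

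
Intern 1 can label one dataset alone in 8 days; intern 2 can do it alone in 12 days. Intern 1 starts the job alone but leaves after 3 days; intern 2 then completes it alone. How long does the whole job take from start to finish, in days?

In 3 days intern 1 does 3/8 of the job, leaving 5/8.
Intern 2 works at 1/12 per day, so finishing takes 5/8 ÷ 1/12 = 15/2 days.
Total time = 3 + 15/2 = 21/2 days.

21/2 days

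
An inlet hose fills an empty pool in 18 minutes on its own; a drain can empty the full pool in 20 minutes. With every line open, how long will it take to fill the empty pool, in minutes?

Net rate = 1/18 − 1/20 = (10 − 9)/180 = 1/180 per minute.
Filling time = 1 ÷ (1/180) = 180 minutes.

180 minutes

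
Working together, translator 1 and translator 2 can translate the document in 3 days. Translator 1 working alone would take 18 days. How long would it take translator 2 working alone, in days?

18/5 days

Combined rate is 1/3 per day.
Known contribution: 1/18 per day.
So translator 2's rate is 1/3 − 1/18 = 5/18, meaning 18/5 days alone.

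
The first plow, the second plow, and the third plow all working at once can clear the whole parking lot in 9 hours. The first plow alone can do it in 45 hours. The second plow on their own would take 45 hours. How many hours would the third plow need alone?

15 hours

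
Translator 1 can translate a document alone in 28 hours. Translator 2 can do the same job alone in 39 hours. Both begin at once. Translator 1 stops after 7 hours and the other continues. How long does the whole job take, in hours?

117/4 hours

In the first 7 hours the combined rate is 67/1092, so 67/156 of the job is done, leaving 89/156.
After translator 1 leaves the rate is 1/39 per hour; the remaining 89/156 takes 89/4 hours.
Total = 7 + 89/4 = 117/4 hours.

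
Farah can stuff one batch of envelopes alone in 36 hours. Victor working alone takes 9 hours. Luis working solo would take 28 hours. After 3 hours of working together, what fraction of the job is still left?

Combined rate: 1/36 + 1/9 + 1/28 = (7 + 28 + 9)/252 = 44/252 = 11/63 per hour.
In 3 hours they complete 3·11/63 = 11/21 of the job.
So 10/21 remains.

10/21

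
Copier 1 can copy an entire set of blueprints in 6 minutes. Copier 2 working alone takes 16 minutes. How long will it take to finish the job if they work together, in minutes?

With two workers the combined time is the product over the sum: 6·16/(6+16) = 96/22 = 48/11 minutes.

48/11 minutes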